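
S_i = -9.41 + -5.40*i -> [-9.41, -14.81, -20.21, -25.61, -31.01]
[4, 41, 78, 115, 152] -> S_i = 4 + 37*i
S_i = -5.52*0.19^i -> [-5.52, -1.05, -0.2, -0.04, -0.01]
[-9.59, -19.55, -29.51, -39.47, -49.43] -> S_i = -9.59 + -9.96*i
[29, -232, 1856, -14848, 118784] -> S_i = 29*-8^i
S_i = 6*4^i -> [6, 24, 96, 384, 1536]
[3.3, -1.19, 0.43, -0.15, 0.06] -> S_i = 3.30*(-0.36)^i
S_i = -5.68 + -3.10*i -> [-5.68, -8.78, -11.88, -14.98, -18.08]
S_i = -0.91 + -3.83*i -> [-0.91, -4.74, -8.57, -12.4, -16.23]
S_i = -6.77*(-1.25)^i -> [-6.77, 8.46, -10.58, 13.22, -16.53]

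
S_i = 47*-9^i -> [47, -423, 3807, -34263, 308367]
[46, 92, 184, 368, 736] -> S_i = 46*2^i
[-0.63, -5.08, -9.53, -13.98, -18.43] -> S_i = -0.63 + -4.45*i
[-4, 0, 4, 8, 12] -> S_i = -4 + 4*i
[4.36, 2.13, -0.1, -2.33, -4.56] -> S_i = 4.36 + -2.23*i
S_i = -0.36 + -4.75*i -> [-0.36, -5.11, -9.86, -14.61, -19.36]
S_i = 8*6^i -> [8, 48, 288, 1728, 10368]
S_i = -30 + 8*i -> [-30, -22, -14, -6, 2]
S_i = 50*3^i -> [50, 150, 450, 1350, 4050]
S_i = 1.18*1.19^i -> [1.18, 1.4, 1.67, 1.99, 2.37]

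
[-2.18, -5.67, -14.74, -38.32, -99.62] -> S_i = -2.18*2.60^i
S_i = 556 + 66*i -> [556, 622, 688, 754, 820]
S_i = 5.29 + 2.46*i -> [5.29, 7.75, 10.21, 12.67, 15.13]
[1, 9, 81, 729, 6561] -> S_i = 1*9^i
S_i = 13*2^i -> [13, 26, 52, 104, 208]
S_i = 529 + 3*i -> [529, 532, 535, 538, 541]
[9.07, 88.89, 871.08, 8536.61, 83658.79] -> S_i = 9.07*9.80^i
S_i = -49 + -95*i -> [-49, -144, -239, -334, -429]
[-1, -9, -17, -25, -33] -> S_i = -1 + -8*i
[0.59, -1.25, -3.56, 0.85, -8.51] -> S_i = Random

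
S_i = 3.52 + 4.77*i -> [3.52, 8.29, 13.06, 17.83, 22.6]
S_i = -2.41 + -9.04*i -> [-2.41, -11.45, -20.49, -29.53, -38.57]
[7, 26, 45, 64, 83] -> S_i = 7 + 19*i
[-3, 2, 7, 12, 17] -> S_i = -3 + 5*i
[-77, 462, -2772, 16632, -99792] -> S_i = -77*-6^i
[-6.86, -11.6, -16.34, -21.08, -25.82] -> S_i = -6.86 + -4.74*i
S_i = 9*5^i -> [9, 45, 225, 1125, 5625]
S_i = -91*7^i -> [-91, -637, -4459, -31213, -218491]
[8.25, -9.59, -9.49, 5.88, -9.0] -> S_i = Random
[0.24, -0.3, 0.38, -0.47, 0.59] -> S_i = 0.24*(-1.25)^i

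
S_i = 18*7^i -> [18, 126, 882, 6174, 43218]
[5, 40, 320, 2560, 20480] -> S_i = 5*8^i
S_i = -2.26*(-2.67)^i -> [-2.26, 6.03, -16.11, 43.02, -114.86]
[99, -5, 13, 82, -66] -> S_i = Random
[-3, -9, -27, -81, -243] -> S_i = -3*3^i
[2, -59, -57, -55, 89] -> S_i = Random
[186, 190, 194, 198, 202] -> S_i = 186 + 4*i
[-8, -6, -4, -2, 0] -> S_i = -8 + 2*i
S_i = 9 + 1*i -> [9, 10, 11, 12, 13]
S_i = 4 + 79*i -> [4, 83, 162, 241, 320]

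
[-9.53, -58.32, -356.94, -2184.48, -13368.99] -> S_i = -9.53*6.12^i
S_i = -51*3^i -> [-51, -153, -459, -1377, -4131]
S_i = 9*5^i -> [9, 45, 225, 1125, 5625]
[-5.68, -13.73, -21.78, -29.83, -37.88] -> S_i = -5.68 + -8.05*i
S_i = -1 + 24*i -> [-1, 23, 47, 71, 95]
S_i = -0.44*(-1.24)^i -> [-0.44, 0.55, -0.68, 0.84, -1.04]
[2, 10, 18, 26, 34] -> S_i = 2 + 8*i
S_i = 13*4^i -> [13, 52, 208, 832, 3328]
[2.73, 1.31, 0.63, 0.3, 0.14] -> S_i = 2.73*0.48^i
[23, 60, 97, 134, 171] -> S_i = 23 + 37*i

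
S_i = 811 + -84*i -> [811, 727, 643, 559, 475]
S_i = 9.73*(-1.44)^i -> [9.73, -14.01, 20.18, -29.05, 41.84]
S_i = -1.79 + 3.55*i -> [-1.79, 1.76, 5.31, 8.86, 12.41]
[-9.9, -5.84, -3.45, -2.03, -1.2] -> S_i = -9.90*0.59^i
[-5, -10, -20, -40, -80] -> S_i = -5*2^i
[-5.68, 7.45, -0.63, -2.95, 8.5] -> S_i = Random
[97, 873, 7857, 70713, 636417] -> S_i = 97*9^i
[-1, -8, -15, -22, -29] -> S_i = -1 + -7*i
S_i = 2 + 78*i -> [2, 80, 158, 236, 314]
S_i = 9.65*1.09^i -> [9.65, 10.52, 11.47, 12.5, 13.62]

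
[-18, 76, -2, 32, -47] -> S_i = Random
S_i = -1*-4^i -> [-1, 4, -16, 64, -256]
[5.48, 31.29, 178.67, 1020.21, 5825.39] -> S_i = 5.48*5.71^i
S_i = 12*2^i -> [12, 24, 48, 96, 192]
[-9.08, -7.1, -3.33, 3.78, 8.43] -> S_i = Random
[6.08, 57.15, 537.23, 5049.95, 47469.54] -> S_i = 6.08*9.40^i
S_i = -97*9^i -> [-97, -873, -7857, -70713, -636417]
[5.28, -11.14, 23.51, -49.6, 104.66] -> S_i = 5.28*(-2.11)^i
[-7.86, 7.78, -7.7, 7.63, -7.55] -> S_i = -7.86*(-0.99)^i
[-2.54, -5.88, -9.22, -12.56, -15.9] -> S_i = -2.54 + -3.34*i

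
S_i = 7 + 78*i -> [7, 85, 163, 241, 319]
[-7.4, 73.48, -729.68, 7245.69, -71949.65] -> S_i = -7.40*(-9.93)^i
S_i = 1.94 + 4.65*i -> [1.94, 6.59, 11.24, 15.89, 20.54]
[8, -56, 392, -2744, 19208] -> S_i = 8*-7^i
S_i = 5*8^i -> [5, 40, 320, 2560, 20480]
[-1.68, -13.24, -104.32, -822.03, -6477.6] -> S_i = -1.68*7.88^i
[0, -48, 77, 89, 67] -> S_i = Random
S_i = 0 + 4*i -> [0, 4, 8, 12, 16]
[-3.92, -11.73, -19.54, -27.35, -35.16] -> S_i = -3.92 + -7.81*i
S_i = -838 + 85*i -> [-838, -753, -668, -583, -498]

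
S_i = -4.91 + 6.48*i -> [-4.91, 1.57, 8.05, 14.53, 21.01]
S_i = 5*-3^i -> [5, -15, 45, -135, 405]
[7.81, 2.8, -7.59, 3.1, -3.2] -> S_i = Random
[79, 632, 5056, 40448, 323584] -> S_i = 79*8^i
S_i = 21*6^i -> [21, 126, 756, 4536, 27216]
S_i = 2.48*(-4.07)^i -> [2.48, -10.09, 41.08, -167.2, 680.5]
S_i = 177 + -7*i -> [177, 170, 163, 156, 149]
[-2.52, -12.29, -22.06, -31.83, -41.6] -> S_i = -2.52 + -9.77*i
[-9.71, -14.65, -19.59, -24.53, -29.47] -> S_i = -9.71 + -4.94*i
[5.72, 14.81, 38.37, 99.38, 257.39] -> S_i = 5.72*2.59^i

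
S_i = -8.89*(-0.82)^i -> [-8.89, 7.29, -5.98, 4.9, -4.02]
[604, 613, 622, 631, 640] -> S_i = 604 + 9*i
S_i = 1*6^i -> [1, 6, 36, 216, 1296]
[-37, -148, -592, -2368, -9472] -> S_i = -37*4^i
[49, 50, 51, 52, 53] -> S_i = 49 + 1*i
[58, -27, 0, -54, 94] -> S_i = Random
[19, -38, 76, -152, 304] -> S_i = 19*-2^i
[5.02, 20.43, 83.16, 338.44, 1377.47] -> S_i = 5.02*4.07^i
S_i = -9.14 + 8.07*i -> [-9.14, -1.07, 7.0, 15.07, 23.14]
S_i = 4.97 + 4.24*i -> [4.97, 9.21, 13.45, 17.69, 21.93]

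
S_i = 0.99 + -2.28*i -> [0.99, -1.29, -3.57, -5.85, -8.13]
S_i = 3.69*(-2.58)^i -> [3.69, -9.52, 24.56, -63.37, 163.5]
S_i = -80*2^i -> [-80, -160, -320, -640, -1280]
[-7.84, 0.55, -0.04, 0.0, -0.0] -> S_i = -7.84*(-0.07)^i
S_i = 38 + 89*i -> [38, 127, 216, 305, 394]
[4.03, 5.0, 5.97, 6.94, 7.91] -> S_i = 4.03 + 0.97*i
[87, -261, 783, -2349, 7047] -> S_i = 87*-3^i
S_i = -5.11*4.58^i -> [-5.11, -23.4, -107.19, -490.93, -2248.45]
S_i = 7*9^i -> [7, 63, 567, 5103, 45927]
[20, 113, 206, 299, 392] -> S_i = 20 + 93*i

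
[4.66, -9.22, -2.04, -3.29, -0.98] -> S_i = Random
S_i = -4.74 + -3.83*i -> [-4.74, -8.57, -12.4, -16.23, -20.06]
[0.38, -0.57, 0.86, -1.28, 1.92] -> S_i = 0.38*(-1.50)^i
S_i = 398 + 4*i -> [398, 402, 406, 410, 414]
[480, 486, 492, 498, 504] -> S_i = 480 + 6*i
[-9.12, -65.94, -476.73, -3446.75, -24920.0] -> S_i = -9.12*7.23^i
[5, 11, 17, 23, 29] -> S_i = 5 + 6*i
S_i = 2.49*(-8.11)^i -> [2.49, -20.19, 163.77, -1328.2, 10771.66]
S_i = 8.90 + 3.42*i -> [8.9, 12.32, 15.74, 19.16, 22.58]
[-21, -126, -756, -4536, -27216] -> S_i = -21*6^i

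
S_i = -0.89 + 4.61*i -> [-0.89, 3.72, 8.33, 12.94, 17.55]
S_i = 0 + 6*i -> [0, 6, 12, 18, 24]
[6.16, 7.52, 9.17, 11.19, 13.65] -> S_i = 6.16*1.22^i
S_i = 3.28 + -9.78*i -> [3.28, -6.5, -16.28, -26.06, -35.84]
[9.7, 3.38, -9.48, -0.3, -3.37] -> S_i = Random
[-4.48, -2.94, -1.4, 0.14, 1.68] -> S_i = -4.48 + 1.54*i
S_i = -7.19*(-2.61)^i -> [-7.19, 18.77, -48.98, 127.84, -333.65]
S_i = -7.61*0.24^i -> [-7.61, -1.83, -0.44, -0.11, -0.03]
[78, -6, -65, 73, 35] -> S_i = Random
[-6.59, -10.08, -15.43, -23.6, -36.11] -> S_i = -6.59*1.53^i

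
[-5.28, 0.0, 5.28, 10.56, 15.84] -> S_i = -5.28 + 5.28*i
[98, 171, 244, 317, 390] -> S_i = 98 + 73*i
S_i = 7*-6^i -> [7, -42, 252, -1512, 9072]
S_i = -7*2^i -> [-7, -14, -28, -56, -112]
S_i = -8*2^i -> [-8, -16, -32, -64, -128]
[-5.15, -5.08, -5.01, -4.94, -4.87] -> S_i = -5.15 + 0.07*i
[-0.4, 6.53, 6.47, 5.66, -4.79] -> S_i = Random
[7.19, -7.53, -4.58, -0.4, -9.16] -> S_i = Random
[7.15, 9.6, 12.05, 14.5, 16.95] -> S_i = 7.15 + 2.45*i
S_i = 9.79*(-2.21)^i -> [9.79, -21.64, 47.82, -105.67, 233.53]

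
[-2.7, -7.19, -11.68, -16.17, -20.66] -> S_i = -2.70 + -4.49*i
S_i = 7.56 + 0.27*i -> [7.56, 7.83, 8.1, 8.37, 8.64]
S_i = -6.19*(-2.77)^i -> [-6.19, 17.15, -47.5, 131.56, -364.43]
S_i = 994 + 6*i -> [994, 1000, 1006, 1012, 1018]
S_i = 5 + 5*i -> [5, 10, 15, 20, 25]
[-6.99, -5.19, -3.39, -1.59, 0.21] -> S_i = -6.99 + 1.80*i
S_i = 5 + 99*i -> [5, 104, 203, 302, 401]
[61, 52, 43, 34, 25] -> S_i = 61 + -9*i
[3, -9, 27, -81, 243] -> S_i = 3*-3^i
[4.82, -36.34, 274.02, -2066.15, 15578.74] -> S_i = 4.82*(-7.54)^i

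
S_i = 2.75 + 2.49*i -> [2.75, 5.24, 7.73, 10.22, 12.71]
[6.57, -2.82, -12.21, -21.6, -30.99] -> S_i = 6.57 + -9.39*i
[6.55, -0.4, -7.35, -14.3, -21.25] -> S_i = 6.55 + -6.95*i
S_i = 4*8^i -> [4, 32, 256, 2048, 16384]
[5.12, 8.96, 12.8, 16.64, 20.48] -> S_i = 5.12 + 3.84*i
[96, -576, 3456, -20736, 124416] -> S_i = 96*-6^i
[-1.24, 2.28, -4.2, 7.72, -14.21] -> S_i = -1.24*(-1.84)^i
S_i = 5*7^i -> [5, 35, 245, 1715, 12005]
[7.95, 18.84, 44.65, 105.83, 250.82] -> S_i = 7.95*2.37^i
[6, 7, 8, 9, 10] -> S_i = 6 + 1*i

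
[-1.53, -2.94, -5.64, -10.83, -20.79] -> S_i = -1.53*1.92^i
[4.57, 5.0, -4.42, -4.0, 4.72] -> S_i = Random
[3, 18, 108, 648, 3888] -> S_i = 3*6^i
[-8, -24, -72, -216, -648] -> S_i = -8*3^i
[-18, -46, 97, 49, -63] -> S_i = Random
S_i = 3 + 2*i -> [3, 5, 7, 9, 11]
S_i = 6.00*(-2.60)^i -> [6.0, -15.6, 40.56, -105.46, 274.19]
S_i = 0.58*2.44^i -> [0.58, 1.42, 3.45, 8.43, 20.56]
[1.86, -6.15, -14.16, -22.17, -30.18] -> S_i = 1.86 + -8.01*i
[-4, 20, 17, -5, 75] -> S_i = Random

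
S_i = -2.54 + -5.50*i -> [-2.54, -8.04, -13.54, -19.04, -24.54]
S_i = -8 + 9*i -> [-8, 1, 10, 19, 28]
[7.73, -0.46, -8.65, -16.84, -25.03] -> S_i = 7.73 + -8.19*i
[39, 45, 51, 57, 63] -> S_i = 39 + 6*i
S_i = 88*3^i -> [88, 264, 792, 2376, 7128]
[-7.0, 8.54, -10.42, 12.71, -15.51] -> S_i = -7.00*(-1.22)^i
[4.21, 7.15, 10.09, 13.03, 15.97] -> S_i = 4.21 + 2.94*i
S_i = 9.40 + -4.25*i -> [9.4, 5.15, 0.9, -3.35, -7.6]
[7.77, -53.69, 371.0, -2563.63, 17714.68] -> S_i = 7.77*(-6.91)^i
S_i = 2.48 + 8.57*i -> [2.48, 11.05, 19.62, 28.19, 36.76]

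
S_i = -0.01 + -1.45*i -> [-0.01, -1.46, -2.91, -4.36, -5.81]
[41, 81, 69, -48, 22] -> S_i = Random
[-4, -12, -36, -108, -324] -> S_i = -4*3^i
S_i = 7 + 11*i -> [7, 18, 29, 40, 51]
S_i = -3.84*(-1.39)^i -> [-3.84, 5.34, -7.42, 10.31, -14.33]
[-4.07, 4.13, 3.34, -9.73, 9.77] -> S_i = Random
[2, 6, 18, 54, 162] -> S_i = 2*3^i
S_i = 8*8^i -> [8, 64, 512, 4096, 32768]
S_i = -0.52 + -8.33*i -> [-0.52, -8.85, -17.18, -25.51, -33.84]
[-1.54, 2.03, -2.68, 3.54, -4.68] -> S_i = -1.54*(-1.32)^i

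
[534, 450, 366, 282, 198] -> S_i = 534 + -84*i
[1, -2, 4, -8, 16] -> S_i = 1*-2^i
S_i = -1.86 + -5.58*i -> [-1.86, -7.44, -13.02, -18.6, -24.18]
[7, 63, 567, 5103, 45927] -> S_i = 7*9^i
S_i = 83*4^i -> [83, 332, 1328, 5312, 21248]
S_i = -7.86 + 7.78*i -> [-7.86, -0.08, 7.7, 15.48, 23.26]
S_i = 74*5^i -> [74, 370, 1850, 9250, 46250]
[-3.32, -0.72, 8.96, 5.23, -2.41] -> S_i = Random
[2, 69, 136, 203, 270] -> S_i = 2 + 67*i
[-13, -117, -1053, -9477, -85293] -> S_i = -13*9^i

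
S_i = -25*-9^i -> [-25, 225, -2025, 18225, -164025]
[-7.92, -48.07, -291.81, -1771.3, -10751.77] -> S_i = -7.92*6.07^i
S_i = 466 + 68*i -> [466, 534, 602, 670, 738]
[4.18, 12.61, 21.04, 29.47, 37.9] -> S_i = 4.18 + 8.43*i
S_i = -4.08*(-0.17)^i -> [-4.08, 0.69, -0.12, 0.02, -0.0]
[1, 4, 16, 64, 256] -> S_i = 1*4^i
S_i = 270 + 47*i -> [270, 317, 364, 411, 458]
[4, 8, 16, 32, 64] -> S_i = 4*2^i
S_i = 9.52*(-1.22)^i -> [9.52, -11.61, 14.17, -17.29, 21.09]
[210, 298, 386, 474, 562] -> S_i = 210 + 88*i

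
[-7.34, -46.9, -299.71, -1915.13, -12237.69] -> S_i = -7.34*6.39^i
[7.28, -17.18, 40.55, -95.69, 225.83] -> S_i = 7.28*(-2.36)^i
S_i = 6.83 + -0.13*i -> [6.83, 6.7, 6.57, 6.44, 6.31]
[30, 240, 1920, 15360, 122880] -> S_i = 30*8^i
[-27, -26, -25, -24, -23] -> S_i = -27 + 1*i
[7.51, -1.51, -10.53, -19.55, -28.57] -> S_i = 7.51 + -9.02*i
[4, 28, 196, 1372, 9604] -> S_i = 4*7^i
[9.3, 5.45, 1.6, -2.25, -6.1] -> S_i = 9.30 + -3.85*i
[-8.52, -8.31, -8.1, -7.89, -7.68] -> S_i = -8.52 + 0.21*i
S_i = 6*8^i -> [6, 48, 384, 3072, 24576]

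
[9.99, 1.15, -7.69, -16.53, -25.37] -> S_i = 9.99 + -8.84*i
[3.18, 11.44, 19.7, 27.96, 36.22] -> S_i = 3.18 + 8.26*i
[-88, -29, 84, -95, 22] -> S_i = Random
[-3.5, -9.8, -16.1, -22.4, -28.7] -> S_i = -3.50 + -6.30*i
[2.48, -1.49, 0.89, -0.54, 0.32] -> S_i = 2.48*(-0.60)^i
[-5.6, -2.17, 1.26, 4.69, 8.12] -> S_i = -5.60 + 3.43*i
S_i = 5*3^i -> [5, 15, 45, 135, 405]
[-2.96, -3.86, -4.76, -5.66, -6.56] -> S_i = -2.96 + -0.90*i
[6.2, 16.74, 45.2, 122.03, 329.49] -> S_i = 6.20*2.70^i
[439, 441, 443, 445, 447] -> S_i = 439 + 2*i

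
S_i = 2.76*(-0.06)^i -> [2.76, -0.17, 0.01, -0.0, 0.0]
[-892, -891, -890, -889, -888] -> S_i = -892 + 1*i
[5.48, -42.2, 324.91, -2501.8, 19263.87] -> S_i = 5.48*(-7.70)^i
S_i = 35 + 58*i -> [35, 93, 151, 209, 267]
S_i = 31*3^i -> [31, 93, 279, 837, 2511]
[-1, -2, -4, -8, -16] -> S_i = -1*2^i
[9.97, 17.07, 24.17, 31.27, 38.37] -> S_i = 9.97 + 7.10*i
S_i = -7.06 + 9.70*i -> [-7.06, 2.64, 12.34, 22.04, 31.74]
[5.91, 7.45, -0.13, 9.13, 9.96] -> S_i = Random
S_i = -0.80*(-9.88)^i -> [-0.8, 7.9, -78.09, 771.54, -7622.86]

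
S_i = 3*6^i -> [3, 18, 108, 648, 3888]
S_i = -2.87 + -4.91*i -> [-2.87, -7.78, -12.69, -17.6, -22.51]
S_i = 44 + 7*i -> [44, 51, 58, 65, 72]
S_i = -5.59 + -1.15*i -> [-5.59, -6.74, -7.89, -9.04, -10.19]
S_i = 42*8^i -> [42, 336, 2688, 21504, 172032]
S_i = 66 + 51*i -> [66, 117, 168, 219, 270]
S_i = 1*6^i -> [1, 6, 36, 216, 1296]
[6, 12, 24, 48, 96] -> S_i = 6*2^i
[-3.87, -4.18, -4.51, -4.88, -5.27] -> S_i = -3.87*1.08^i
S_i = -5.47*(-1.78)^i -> [-5.47, 9.74, -17.33, 30.85, -54.91]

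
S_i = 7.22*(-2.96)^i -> [7.22, -21.37, 63.26, -187.25, 554.25]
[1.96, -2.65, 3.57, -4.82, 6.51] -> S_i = 1.96*(-1.35)^i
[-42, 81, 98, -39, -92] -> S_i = Random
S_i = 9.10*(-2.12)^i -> [9.1, -19.29, 40.9, -86.71, 183.82]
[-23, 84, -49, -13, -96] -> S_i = Random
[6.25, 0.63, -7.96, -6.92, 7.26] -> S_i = Random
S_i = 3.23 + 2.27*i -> [3.23, 5.5, 7.77, 10.04, 12.31]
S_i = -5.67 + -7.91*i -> [-5.67, -13.58, -21.49, -29.4, -37.31]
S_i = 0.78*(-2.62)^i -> [0.78, -2.04, 5.35, -14.03, 36.75]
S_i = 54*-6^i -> [54, -324, 1944, -11664, 69984]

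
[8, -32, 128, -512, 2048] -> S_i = 8*-4^i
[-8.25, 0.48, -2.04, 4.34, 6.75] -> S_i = Random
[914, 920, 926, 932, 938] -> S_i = 914 + 6*i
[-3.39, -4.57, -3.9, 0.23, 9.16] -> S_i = Random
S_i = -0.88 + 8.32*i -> [-0.88, 7.44, 15.76, 24.08, 32.4]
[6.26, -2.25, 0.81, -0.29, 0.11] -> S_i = 6.26*(-0.36)^i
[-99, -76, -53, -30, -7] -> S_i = -99 + 23*i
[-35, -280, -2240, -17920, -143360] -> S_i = -35*8^i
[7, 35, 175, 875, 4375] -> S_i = 7*5^i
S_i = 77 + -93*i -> [77, -16, -109, -202, -295]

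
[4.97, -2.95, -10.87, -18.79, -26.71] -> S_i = 4.97 + -7.92*i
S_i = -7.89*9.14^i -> [-7.89, -72.11, -659.13, -6024.42, -55063.24]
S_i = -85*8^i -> [-85, -680, -5440, -43520, -348160]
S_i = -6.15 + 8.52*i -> [-6.15, 2.37, 10.89, 19.41, 27.93]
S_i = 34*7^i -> [34, 238, 1666, 11662, 81634]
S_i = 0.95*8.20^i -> [0.95, 7.79, 63.88, 523.8, 4295.16]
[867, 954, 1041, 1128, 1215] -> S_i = 867 + 87*i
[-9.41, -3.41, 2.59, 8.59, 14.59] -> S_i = -9.41 + 6.00*i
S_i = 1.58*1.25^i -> [1.58, 1.98, 2.47, 3.09, 3.86]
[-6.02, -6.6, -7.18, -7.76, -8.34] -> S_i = -6.02 + -0.58*i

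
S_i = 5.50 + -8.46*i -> [5.5, -2.96, -11.42, -19.88, -28.34]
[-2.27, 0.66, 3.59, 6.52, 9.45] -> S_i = -2.27 + 2.93*i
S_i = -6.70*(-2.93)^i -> [-6.7, 19.63, -57.52, 168.53, -493.79]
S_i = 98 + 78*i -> [98, 176, 254, 332, 410]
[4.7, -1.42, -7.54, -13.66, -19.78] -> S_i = 4.70 + -6.12*i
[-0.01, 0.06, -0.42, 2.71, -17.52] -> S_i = -0.01*(-6.47)^i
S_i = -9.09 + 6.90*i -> [-9.09, -2.19, 4.71, 11.61, 18.51]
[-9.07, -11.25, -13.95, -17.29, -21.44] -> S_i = -9.07*1.24^i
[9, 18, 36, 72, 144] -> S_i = 9*2^i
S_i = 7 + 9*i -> [7, 16, 25, 34, 43]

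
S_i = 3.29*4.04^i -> [3.29, 13.29, 53.7, 216.94, 876.44]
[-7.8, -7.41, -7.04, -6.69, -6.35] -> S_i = -7.80*0.95^i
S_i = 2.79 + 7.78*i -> [2.79, 10.57, 18.35, 26.13, 33.91]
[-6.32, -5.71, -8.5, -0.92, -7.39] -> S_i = Random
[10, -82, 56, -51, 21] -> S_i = Random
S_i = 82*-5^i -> [82, -410, 2050, -10250, 51250]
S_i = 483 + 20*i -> [483, 503, 523, 543, 563]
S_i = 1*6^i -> [1, 6, 36, 216, 1296]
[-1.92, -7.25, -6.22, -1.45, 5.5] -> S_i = Random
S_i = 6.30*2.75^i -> [6.3, 17.32, 47.64, 131.02, 360.31]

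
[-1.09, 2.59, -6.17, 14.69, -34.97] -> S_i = -1.09*(-2.38)^i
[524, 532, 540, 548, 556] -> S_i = 524 + 8*i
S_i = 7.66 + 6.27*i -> [7.66, 13.93, 20.2, 26.47, 32.74]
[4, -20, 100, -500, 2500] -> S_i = 4*-5^i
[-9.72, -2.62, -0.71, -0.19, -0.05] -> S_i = -9.72*0.27^i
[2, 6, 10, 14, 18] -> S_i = 2 + 4*i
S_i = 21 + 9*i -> [21, 30, 39, 48, 57]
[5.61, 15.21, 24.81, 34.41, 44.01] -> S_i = 5.61 + 9.60*i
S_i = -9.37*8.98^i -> [-9.37, -84.14, -755.6, -6785.29, -60931.93]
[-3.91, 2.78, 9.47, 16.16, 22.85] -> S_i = -3.91 + 6.69*i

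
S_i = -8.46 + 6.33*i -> [-8.46, -2.13, 4.2, 10.53, 16.86]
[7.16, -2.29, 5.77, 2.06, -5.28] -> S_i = Random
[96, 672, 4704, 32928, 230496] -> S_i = 96*7^i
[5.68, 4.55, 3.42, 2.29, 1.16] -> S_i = 5.68 + -1.13*i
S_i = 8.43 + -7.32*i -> [8.43, 1.11, -6.21, -13.53, -20.85]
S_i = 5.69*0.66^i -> [5.69, 3.76, 2.48, 1.64, 1.08]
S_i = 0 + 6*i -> [0, 6, 12, 18, 24]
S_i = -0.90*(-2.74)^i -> [-0.9, 2.47, -6.76, 18.51, -50.73]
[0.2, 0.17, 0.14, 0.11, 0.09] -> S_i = 0.20*0.83^i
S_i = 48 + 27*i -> [48, 75, 102, 129, 156]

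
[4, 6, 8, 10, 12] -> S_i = 4 + 2*i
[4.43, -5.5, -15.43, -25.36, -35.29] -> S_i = 4.43 + -9.93*i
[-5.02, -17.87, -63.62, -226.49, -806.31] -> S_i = -5.02*3.56^i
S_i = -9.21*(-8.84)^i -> [-9.21, 81.42, -719.72, 6362.33, -56243.03]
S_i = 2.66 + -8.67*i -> [2.66, -6.01, -14.68, -23.35, -32.02]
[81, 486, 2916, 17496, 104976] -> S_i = 81*6^i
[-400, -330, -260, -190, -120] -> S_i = -400 + 70*i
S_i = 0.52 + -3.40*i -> [0.52, -2.88, -6.28, -9.68, -13.08]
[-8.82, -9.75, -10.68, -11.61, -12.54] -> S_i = -8.82 + -0.93*i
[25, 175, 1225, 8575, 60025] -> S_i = 25*7^i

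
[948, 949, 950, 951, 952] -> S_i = 948 + 1*i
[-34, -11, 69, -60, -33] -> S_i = Random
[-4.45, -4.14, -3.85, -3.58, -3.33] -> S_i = -4.45*0.93^i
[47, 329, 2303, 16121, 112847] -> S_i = 47*7^i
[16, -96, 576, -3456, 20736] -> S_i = 16*-6^i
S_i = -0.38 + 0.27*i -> [-0.38, -0.11, 0.16, 0.43, 0.7]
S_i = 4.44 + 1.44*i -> [4.44, 5.88, 7.32, 8.76, 10.2]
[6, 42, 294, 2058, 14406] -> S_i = 6*7^i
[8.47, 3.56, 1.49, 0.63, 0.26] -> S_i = 8.47*0.42^i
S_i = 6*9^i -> [6, 54, 486, 4374, 39366]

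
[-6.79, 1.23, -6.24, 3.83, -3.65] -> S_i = Random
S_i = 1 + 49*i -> [1, 50, 99, 148, 197]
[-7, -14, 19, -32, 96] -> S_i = Random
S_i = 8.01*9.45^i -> [8.01, 75.69, 715.31, 6759.71, 63879.24]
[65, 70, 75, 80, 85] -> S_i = 65 + 5*i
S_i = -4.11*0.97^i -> [-4.11, -3.99, -3.87, -3.75, -3.64]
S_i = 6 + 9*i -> [6, 15, 24, 33, 42]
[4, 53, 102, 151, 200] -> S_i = 4 + 49*i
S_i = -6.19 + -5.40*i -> [-6.19, -11.59, -16.99, -22.39, -27.79]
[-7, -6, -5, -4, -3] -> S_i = -7 + 1*i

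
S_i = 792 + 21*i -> [792, 813, 834, 855, 876]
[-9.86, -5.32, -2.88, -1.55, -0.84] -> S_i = -9.86*0.54^i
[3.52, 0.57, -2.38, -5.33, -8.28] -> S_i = 3.52 + -2.95*i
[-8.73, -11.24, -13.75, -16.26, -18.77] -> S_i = -8.73 + -2.51*i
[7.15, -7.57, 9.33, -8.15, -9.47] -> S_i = Random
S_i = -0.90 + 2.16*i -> [-0.9, 1.26, 3.42, 5.58, 7.74]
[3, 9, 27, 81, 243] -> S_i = 3*3^i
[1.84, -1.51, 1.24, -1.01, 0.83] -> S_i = 1.84*(-0.82)^i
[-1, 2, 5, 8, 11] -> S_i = -1 + 3*i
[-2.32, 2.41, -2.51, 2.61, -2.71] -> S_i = -2.32*(-1.04)^i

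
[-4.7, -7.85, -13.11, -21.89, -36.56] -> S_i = -4.70*1.67^i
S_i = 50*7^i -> [50, 350, 2450, 17150, 120050]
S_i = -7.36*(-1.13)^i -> [-7.36, 8.32, -9.4, 10.62, -12.0]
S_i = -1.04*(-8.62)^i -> [-1.04, 8.96, -77.28, 666.12, -5741.99]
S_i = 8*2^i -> [8, 16, 32, 64, 128]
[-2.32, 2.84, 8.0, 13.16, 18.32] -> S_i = -2.32 + 5.16*i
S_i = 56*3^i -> [56, 168, 504, 1512, 4536]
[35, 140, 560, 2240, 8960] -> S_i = 35*4^i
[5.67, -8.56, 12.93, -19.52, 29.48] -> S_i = 5.67*(-1.51)^i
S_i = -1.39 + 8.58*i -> [-1.39, 7.19, 15.77, 24.35, 32.93]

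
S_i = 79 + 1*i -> [79, 80, 81, 82, 83]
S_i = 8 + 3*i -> [8, 11, 14, 17, 20]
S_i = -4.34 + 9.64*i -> [-4.34, 5.3, 14.94, 24.58, 34.22]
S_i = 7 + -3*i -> [7, 4, 1, -2, -5]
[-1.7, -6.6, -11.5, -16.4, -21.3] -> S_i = -1.70 + -4.90*i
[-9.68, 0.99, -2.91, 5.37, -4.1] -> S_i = Random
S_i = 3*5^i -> [3, 15, 75, 375, 1875]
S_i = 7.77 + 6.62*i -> [7.77, 14.39, 21.01, 27.63, 34.25]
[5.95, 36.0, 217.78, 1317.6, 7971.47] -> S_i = 5.95*6.05^i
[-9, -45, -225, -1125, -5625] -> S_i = -9*5^i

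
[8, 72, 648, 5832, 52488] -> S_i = 8*9^i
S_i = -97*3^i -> [-97, -291, -873, -2619, -7857]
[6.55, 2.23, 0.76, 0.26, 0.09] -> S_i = 6.55*0.34^i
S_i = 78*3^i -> [78, 234, 702, 2106, 6318]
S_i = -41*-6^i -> [-41, 246, -1476, 8856, -53136]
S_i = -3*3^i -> [-3, -9, -27, -81, -243]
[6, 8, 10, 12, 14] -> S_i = 6 + 2*i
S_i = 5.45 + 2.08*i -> [5.45, 7.53, 9.61, 11.69, 13.77]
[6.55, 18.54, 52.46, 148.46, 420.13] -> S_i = 6.55*2.83^i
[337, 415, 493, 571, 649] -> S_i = 337 + 78*i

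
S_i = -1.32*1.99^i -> [-1.32, -2.63, -5.23, -10.4, -20.7]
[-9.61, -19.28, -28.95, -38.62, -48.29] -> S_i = -9.61 + -9.67*i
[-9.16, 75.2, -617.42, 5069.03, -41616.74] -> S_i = -9.16*(-8.21)^i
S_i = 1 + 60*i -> [1, 61, 121, 181, 241]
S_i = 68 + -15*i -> [68, 53, 38, 23, 8]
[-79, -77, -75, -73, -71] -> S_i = -79 + 2*i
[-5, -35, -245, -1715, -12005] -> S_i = -5*7^i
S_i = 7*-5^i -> [7, -35, 175, -875, 4375]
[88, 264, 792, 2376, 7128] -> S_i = 88*3^i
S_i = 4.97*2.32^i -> [4.97, 11.53, 26.75, 62.06, 143.98]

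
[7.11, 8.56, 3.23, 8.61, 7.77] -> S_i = Random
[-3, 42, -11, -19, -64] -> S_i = Random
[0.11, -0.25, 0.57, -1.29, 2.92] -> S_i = 0.11*(-2.27)^i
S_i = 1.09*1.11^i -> [1.09, 1.21, 1.34, 1.49, 1.65]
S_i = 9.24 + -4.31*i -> [9.24, 4.93, 0.62, -3.69, -8.0]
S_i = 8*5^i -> [8, 40, 200, 1000, 5000]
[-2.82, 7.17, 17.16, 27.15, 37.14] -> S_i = -2.82 + 9.99*i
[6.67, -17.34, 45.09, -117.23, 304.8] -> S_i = 6.67*(-2.60)^i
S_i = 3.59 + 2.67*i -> [3.59, 6.26, 8.93, 11.6, 14.27]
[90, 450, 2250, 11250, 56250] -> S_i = 90*5^i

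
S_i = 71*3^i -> [71, 213, 639, 1917, 5751]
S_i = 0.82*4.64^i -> [0.82, 3.8, 17.65, 81.92, 380.09]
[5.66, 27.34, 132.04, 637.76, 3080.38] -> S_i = 5.66*4.83^i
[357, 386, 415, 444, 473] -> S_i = 357 + 29*i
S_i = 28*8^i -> [28, 224, 1792, 14336, 114688]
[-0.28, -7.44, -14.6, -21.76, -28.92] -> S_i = -0.28 + -7.16*i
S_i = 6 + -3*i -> [6, 3, 0, -3, -6]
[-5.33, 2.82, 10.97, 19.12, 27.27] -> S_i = -5.33 + 8.15*i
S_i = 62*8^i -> [62, 496, 3968, 31744, 253952]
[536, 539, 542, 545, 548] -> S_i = 536 + 3*i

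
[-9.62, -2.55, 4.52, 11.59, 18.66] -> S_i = -9.62 + 7.07*i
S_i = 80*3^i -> [80, 240, 720, 2160, 6480]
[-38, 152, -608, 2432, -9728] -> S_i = -38*-4^i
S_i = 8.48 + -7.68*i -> [8.48, 0.8, -6.88, -14.56, -22.24]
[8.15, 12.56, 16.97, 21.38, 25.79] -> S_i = 8.15 + 4.41*i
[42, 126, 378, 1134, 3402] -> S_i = 42*3^i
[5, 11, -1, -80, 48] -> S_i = Random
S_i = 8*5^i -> [8, 40, 200, 1000, 5000]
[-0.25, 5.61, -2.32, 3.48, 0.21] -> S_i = Random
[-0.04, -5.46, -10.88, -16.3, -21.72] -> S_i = -0.04 + -5.42*i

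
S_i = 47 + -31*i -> [47, 16, -15, -46, -77]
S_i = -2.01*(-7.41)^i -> [-2.01, 14.89, -110.37, 817.81, -6059.95]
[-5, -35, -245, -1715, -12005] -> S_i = -5*7^i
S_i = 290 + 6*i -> [290, 296, 302, 308, 314]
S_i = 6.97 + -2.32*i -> [6.97, 4.65, 2.33, 0.01, -2.31]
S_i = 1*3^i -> [1, 3, 9, 27, 81]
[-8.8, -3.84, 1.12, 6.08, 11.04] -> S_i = -8.80 + 4.96*i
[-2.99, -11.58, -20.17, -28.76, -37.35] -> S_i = -2.99 + -8.59*i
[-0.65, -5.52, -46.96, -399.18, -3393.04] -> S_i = -0.65*8.50^i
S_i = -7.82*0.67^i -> [-7.82, -5.24, -3.51, -2.35, -1.58]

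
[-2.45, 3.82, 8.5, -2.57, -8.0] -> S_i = Random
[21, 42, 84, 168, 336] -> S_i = 21*2^i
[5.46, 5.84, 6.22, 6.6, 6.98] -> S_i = 5.46 + 0.38*i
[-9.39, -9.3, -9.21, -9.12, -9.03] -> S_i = -9.39 + 0.09*i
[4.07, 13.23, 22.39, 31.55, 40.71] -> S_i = 4.07 + 9.16*i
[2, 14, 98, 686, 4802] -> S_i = 2*7^i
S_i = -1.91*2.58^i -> [-1.91, -4.93, -12.71, -32.8, -84.63]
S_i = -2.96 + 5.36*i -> [-2.96, 2.4, 7.76, 13.12, 18.48]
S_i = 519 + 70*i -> [519, 589, 659, 729, 799]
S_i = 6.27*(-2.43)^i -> [6.27, -15.24, 37.02, -89.97, 218.62]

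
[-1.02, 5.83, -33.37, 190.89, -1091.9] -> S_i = -1.02*(-5.72)^i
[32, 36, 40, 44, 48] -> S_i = 32 + 4*i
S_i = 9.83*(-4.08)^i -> [9.83, -40.11, 163.63, -667.63, 2723.92]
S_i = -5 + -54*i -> [-5, -59, -113, -167, -221]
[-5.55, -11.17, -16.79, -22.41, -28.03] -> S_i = -5.55 + -5.62*i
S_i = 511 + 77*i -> [511, 588, 665, 742, 819]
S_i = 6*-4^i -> [6, -24, 96, -384, 1536]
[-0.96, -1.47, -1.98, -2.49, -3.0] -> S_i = -0.96 + -0.51*i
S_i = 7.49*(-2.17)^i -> [7.49, -16.25, 35.27, -76.54, 166.08]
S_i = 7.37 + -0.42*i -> [7.37, 6.95, 6.53, 6.11, 5.69]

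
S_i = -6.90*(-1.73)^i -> [-6.9, 11.94, -20.65, 35.73, -61.81]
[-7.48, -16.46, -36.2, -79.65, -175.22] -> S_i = -7.48*2.20^i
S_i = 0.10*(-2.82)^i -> [0.1, -0.28, 0.8, -2.24, 6.32]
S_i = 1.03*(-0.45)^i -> [1.03, -0.46, 0.21, -0.09, 0.04]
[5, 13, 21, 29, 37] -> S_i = 5 + 8*i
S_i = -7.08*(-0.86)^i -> [-7.08, 6.09, -5.24, 4.5, -3.87]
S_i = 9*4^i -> [9, 36, 144, 576, 2304]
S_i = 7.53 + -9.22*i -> [7.53, -1.69, -10.91, -20.13, -29.35]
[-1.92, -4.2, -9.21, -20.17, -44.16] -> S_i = -1.92*2.19^i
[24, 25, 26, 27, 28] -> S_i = 24 + 1*i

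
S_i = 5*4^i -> [5, 20, 80, 320, 1280]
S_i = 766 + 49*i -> [766, 815, 864, 913, 962]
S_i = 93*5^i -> [93, 465, 2325, 11625, 58125]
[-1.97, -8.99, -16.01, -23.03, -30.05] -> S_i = -1.97 + -7.02*i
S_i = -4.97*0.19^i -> [-4.97, -0.94, -0.18, -0.03, -0.01]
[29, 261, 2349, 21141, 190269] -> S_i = 29*9^i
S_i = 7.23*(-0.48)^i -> [7.23, -3.47, 1.67, -0.8, 0.38]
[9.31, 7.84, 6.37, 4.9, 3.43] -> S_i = 9.31 + -1.47*i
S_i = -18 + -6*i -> [-18, -24, -30, -36, -42]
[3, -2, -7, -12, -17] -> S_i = 3 + -5*i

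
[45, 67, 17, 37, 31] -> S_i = Random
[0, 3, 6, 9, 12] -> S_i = 0 + 3*i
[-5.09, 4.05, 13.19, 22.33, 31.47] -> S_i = -5.09 + 9.14*i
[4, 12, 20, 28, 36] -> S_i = 4 + 8*i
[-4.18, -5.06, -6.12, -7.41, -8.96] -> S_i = -4.18*1.21^i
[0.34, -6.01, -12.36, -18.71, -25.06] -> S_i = 0.34 + -6.35*i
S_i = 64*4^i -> [64, 256, 1024, 4096, 16384]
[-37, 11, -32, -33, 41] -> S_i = Random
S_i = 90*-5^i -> [90, -450, 2250, -11250, 56250]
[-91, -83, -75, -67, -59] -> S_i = -91 + 8*i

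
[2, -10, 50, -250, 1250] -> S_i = 2*-5^i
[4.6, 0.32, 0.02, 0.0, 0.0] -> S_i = 4.60*0.07^i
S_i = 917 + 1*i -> [917, 918, 919, 920, 921]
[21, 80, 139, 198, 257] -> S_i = 21 + 59*i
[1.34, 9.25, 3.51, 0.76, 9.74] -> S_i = Random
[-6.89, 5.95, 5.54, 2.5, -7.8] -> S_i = Random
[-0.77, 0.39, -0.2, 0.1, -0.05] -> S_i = -0.77*(-0.51)^i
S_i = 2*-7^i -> [2, -14, 98, -686, 4802]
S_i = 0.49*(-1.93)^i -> [0.49, -0.95, 1.83, -3.52, 6.8]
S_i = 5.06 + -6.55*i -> [5.06, -1.49, -8.04, -14.59, -21.14]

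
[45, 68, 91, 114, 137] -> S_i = 45 + 23*i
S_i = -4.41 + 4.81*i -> [-4.41, 0.4, 5.21, 10.02, 14.83]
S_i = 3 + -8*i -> [3, -5, -13, -21, -29]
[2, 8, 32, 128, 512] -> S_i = 2*4^i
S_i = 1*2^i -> [1, 2, 4, 8, 16]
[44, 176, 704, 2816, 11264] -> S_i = 44*4^i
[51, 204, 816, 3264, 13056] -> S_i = 51*4^i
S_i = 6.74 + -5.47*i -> [6.74, 1.27, -4.2, -9.67, -15.14]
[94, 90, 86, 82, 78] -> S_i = 94 + -4*i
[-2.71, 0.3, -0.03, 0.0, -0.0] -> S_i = -2.71*(-0.11)^i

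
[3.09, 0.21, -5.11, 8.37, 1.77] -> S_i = Random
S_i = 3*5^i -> [3, 15, 75, 375, 1875]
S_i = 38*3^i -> [38, 114, 342, 1026, 3078]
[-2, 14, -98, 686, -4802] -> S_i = -2*-7^i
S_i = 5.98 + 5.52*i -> [5.98, 11.5, 17.02, 22.54, 28.06]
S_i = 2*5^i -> [2, 10, 50, 250, 1250]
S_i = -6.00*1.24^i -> [-6.0, -7.44, -9.23, -11.44, -14.19]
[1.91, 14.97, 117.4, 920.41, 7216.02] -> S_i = 1.91*7.84^i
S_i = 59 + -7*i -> [59, 52, 45, 38, 31]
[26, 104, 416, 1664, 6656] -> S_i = 26*4^i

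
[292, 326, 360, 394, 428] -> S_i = 292 + 34*i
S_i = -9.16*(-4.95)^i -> [-9.16, 45.34, -224.44, 1110.99, -5499.41]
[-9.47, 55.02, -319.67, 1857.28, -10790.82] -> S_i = -9.47*(-5.81)^i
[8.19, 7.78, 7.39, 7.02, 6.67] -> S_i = 8.19*0.95^i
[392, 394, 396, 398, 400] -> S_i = 392 + 2*i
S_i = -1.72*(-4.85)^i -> [-1.72, 8.34, -40.46, 196.22, -951.69]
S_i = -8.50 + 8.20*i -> [-8.5, -0.3, 7.9, 16.1, 24.3]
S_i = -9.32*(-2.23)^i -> [-9.32, 20.78, -46.35, 103.35, -230.48]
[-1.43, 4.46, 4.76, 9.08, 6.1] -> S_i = Random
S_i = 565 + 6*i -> [565, 571, 577, 583, 589]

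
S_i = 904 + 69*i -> [904, 973, 1042, 1111, 1180]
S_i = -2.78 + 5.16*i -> [-2.78, 2.38, 7.54, 12.7, 17.86]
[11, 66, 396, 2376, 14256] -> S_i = 11*6^i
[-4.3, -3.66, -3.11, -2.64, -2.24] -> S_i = -4.30*0.85^i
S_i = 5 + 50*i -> [5, 55, 105, 155, 205]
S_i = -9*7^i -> [-9, -63, -441, -3087, -21609]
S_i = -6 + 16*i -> [-6, 10, 26, 42, 58]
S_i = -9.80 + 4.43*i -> [-9.8, -5.37, -0.94, 3.49, 7.92]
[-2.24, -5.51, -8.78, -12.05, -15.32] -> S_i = -2.24 + -3.27*i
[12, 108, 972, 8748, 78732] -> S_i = 12*9^i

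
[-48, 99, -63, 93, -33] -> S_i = Random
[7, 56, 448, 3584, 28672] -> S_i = 7*8^i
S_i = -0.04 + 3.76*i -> [-0.04, 3.72, 7.48, 11.24, 15.0]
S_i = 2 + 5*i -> [2, 7, 12, 17, 22]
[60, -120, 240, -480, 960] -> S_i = 60*-2^i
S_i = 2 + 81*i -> [2, 83, 164, 245, 326]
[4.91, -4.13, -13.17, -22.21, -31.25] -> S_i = 4.91 + -9.04*i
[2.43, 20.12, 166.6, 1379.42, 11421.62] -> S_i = 2.43*8.28^i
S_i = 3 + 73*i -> [3, 76, 149, 222, 295]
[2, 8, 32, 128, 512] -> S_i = 2*4^i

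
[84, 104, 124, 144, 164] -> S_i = 84 + 20*i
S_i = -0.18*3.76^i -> [-0.18, -0.68, -2.54, -9.57, -35.98]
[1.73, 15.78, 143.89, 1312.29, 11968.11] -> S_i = 1.73*9.12^i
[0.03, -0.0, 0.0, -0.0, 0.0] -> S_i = 0.03*(-0.15)^i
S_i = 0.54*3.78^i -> [0.54, 2.04, 7.72, 29.17, 110.25]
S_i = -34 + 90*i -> [-34, 56, 146, 236, 326]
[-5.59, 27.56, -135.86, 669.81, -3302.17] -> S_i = -5.59*(-4.93)^i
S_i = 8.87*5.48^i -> [8.87, 48.61, 266.37, 1459.71, 7999.19]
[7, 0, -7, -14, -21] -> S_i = 7 + -7*i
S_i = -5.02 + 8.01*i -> [-5.02, 2.99, 11.0, 19.01, 27.02]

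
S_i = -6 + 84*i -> [-6, 78, 162, 246, 330]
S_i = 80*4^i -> [80, 320, 1280, 5120, 20480]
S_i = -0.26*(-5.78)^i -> [-0.26, 1.5, -8.69, 50.21, -290.19]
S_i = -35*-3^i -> [-35, 105, -315, 945, -2835]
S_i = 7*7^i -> [7, 49, 343, 2401, 16807]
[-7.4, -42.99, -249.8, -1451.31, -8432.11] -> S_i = -7.40*5.81^i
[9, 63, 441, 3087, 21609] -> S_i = 9*7^i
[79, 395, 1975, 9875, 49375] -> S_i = 79*5^i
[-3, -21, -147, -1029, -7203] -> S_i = -3*7^i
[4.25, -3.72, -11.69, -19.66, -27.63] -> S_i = 4.25 + -7.97*i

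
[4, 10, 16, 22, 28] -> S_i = 4 + 6*i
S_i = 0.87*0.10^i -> [0.87, 0.09, 0.01, 0.0, 0.0]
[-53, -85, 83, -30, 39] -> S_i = Random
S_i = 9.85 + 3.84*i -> [9.85, 13.69, 17.53, 21.37, 25.21]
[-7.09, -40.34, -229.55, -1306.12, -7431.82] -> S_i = -7.09*5.69^i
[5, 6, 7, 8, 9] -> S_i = 5 + 1*i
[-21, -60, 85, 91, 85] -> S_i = Random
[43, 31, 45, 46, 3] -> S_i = Random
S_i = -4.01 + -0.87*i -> [-4.01, -4.88, -5.75, -6.62, -7.49]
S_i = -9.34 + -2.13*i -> [-9.34, -11.47, -13.6, -15.73, -17.86]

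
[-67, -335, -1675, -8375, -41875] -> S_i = -67*5^i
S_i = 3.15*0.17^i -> [3.15, 0.54, 0.09, 0.02, 0.0]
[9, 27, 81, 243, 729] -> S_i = 9*3^i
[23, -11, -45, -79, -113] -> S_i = 23 + -34*i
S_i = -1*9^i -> [-1, -9, -81, -729, -6561]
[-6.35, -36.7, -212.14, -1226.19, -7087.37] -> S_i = -6.35*5.78^i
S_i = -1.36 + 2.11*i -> [-1.36, 0.75, 2.86, 4.97, 7.08]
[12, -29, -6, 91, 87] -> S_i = Random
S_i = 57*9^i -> [57, 513, 4617, 41553, 373977]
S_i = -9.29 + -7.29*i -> [-9.29, -16.58, -23.87, -31.16, -38.45]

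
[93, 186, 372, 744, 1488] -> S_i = 93*2^i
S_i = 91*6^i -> [91, 546, 3276, 19656, 117936]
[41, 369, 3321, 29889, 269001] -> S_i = 41*9^i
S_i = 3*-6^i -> [3, -18, 108, -648, 3888]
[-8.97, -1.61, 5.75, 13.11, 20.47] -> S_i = -8.97 + 7.36*i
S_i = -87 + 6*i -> [-87, -81, -75, -69, -63]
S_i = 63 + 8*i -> [63, 71, 79, 87, 95]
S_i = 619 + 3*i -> [619, 622, 625, 628, 631]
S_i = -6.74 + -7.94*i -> [-6.74, -14.68, -22.62, -30.56, -38.5]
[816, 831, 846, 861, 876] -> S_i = 816 + 15*i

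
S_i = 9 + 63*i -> [9, 72, 135, 198, 261]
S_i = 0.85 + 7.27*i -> [0.85, 8.12, 15.39, 22.66, 29.93]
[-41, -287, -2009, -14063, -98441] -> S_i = -41*7^i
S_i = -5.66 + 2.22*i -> [-5.66, -3.44, -1.22, 1.0, 3.22]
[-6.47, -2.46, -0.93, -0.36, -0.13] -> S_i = -6.47*0.38^i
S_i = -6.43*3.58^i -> [-6.43, -23.02, -82.41, -295.03, -1056.19]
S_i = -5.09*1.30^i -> [-5.09, -6.62, -8.6, -11.18, -14.54]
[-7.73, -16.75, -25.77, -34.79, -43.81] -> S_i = -7.73 + -9.02*i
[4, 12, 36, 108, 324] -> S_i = 4*3^i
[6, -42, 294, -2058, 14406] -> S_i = 6*-7^i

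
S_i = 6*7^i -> [6, 42, 294, 2058, 14406]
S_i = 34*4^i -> [34, 136, 544, 2176, 8704]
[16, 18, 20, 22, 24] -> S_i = 16 + 2*i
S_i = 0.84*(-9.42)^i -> [0.84, -7.91, 74.54, -702.15, 6614.28]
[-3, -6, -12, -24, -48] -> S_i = -3*2^i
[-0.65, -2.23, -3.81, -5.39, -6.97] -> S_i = -0.65 + -1.58*i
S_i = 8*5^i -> [8, 40, 200, 1000, 5000]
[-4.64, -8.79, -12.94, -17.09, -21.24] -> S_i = -4.64 + -4.15*i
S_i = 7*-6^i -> [7, -42, 252, -1512, 9072]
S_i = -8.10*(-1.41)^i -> [-8.1, 11.42, -16.1, 22.71, -32.02]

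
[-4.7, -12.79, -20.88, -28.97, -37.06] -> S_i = -4.70 + -8.09*i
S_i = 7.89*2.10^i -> [7.89, 16.57, 34.79, 73.07, 153.45]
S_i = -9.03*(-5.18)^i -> [-9.03, 46.78, -242.3, 1255.1, -6501.4]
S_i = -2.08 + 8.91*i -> [-2.08, 6.83, 15.74, 24.65, 33.56]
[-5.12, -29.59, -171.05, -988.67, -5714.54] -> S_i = -5.12*5.78^i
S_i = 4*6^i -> [4, 24, 144, 864, 5184]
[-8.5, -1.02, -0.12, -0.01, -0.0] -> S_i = -8.50*0.12^i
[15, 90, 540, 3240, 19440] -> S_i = 15*6^i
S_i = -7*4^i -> [-7, -28, -112, -448, -1792]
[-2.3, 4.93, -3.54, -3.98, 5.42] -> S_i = Random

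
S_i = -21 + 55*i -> [-21, 34, 89, 144, 199]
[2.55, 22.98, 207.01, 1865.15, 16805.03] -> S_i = 2.55*9.01^i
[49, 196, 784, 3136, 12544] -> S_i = 49*4^i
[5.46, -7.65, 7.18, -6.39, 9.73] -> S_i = Random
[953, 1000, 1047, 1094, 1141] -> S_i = 953 + 47*i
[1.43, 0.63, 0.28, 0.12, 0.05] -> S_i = 1.43*0.44^i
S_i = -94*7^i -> [-94, -658, -4606, -32242, -225694]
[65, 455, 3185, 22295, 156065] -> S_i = 65*7^i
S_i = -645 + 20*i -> [-645, -625, -605, -585, -565]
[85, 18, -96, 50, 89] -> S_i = Random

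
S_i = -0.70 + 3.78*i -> [-0.7, 3.08, 6.86, 10.64, 14.42]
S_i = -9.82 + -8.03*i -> [-9.82, -17.85, -25.88, -33.91, -41.94]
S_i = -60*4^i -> [-60, -240, -960, -3840, -15360]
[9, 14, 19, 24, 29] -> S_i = 9 + 5*i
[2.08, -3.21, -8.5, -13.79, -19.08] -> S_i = 2.08 + -5.29*i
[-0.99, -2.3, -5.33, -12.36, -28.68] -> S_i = -0.99*2.32^i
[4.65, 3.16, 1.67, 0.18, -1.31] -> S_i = 4.65 + -1.49*i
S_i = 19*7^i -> [19, 133, 931, 6517, 45619]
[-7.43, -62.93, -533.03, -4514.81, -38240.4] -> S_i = -7.43*8.47^i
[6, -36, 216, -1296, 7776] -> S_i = 6*-6^i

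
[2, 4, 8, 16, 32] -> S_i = 2*2^i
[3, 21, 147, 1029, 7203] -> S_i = 3*7^i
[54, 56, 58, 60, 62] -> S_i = 54 + 2*i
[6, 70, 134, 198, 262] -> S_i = 6 + 64*i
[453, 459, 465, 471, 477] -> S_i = 453 + 6*i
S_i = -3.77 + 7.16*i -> [-3.77, 3.39, 10.55, 17.71, 24.87]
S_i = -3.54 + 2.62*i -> [-3.54, -0.92, 1.7, 4.32, 6.94]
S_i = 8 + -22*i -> [8, -14, -36, -58, -80]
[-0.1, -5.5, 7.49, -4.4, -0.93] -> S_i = Random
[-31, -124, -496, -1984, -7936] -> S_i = -31*4^i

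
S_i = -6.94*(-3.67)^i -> [-6.94, 25.47, -93.47, 343.05, -1258.99]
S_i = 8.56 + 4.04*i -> [8.56, 12.6, 16.64, 20.68, 24.72]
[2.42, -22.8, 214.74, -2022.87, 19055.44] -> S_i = 2.42*(-9.42)^i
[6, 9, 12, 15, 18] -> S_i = 6 + 3*i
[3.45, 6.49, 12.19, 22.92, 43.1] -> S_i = 3.45*1.88^i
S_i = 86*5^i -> [86, 430, 2150, 10750, 53750]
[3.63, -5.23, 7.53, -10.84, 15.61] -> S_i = 3.63*(-1.44)^i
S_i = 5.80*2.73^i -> [5.8, 15.83, 43.23, 118.01, 322.17]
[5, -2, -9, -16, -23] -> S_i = 5 + -7*i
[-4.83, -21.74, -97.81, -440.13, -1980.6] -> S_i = -4.83*4.50^i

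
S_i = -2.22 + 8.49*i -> [-2.22, 6.27, 14.76, 23.25, 31.74]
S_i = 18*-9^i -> [18, -162, 1458, -13122, 118098]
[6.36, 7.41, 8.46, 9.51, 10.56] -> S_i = 6.36 + 1.05*i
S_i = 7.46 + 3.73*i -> [7.46, 11.19, 14.92, 18.65, 22.38]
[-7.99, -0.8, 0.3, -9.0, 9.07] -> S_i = Random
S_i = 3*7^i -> [3, 21, 147, 1029, 7203]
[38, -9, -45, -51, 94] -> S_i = Random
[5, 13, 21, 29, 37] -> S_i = 5 + 8*i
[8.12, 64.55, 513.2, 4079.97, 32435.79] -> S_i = 8.12*7.95^i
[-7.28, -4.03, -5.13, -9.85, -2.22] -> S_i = Random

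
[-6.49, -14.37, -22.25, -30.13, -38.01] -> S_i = -6.49 + -7.88*i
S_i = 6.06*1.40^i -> [6.06, 8.48, 11.88, 16.63, 23.28]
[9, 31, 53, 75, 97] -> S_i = 9 + 22*i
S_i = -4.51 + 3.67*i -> [-4.51, -0.84, 2.83, 6.5, 10.17]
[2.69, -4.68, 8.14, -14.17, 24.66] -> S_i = 2.69*(-1.74)^i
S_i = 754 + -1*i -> [754, 753, 752, 751, 750]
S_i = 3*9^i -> [3, 27, 243, 2187, 19683]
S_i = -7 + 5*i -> [-7, -2, 3, 8, 13]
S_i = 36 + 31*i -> [36, 67, 98, 129, 160]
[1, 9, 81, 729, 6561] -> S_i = 1*9^i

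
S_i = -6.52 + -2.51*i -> [-6.52, -9.03, -11.54, -14.05, -16.56]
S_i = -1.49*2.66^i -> [-1.49, -3.96, -10.54, -28.04, -74.6]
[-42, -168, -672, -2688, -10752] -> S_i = -42*4^i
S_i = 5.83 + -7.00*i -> [5.83, -1.17, -8.17, -15.17, -22.17]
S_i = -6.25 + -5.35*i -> [-6.25, -11.6, -16.95, -22.3, -27.65]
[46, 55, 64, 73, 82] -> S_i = 46 + 9*i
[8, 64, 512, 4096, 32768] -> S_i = 8*8^i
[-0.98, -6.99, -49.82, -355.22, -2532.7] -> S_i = -0.98*7.13^i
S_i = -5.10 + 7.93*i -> [-5.1, 2.83, 10.76, 18.69, 26.62]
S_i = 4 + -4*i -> [4, 0, -4, -8, -12]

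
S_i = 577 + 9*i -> [577, 586, 595, 604, 613]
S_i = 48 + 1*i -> [48, 49, 50, 51, 52]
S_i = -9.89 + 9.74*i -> [-9.89, -0.15, 9.59, 19.33, 29.07]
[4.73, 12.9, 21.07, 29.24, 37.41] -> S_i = 4.73 + 8.17*i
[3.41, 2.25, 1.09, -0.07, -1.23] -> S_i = 3.41 + -1.16*i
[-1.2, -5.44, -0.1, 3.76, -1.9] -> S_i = Random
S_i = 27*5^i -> [27, 135, 675, 3375, 16875]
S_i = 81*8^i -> [81, 648, 5184, 41472, 331776]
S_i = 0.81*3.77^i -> [0.81, 3.05, 11.51, 43.4, 163.63]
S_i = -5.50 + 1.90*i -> [-5.5, -3.6, -1.7, 0.2, 2.1]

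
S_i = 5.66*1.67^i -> [5.66, 9.45, 15.79, 26.36, 44.02]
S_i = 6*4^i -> [6, 24, 96, 384, 1536]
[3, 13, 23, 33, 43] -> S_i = 3 + 10*i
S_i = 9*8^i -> [9, 72, 576, 4608, 36864]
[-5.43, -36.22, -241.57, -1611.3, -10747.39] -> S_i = -5.43*6.67^i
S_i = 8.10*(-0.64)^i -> [8.1, -5.18, 3.32, -2.12, 1.36]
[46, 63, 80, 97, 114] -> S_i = 46 + 17*i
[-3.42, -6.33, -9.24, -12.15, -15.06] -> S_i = -3.42 + -2.91*i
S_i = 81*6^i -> [81, 486, 2916, 17496, 104976]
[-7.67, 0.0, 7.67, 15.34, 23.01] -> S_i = -7.67 + 7.67*i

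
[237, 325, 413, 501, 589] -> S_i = 237 + 88*i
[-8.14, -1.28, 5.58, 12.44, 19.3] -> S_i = -8.14 + 6.86*i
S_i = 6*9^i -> [6, 54, 486, 4374, 39366]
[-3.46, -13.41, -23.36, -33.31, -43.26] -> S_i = -3.46 + -9.95*i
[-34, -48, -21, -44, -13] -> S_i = Random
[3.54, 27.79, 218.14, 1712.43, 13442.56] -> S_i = 3.54*7.85^i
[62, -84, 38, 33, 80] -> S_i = Random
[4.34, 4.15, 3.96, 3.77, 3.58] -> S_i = 4.34 + -0.19*i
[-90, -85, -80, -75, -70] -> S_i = -90 + 5*i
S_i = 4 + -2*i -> [4, 2, 0, -2, -4]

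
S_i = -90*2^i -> [-90, -180, -360, -720, -1440]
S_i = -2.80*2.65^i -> [-2.8, -7.42, -19.66, -52.11, -138.08]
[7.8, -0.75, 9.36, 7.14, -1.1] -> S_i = Random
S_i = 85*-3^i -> [85, -255, 765, -2295, 6885]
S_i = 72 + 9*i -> [72, 81, 90, 99, 108]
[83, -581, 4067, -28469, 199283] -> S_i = 83*-7^i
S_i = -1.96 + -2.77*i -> [-1.96, -4.73, -7.5, -10.27, -13.04]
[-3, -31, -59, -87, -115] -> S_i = -3 + -28*i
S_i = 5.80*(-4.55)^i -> [5.8, -26.39, 120.07, -546.34, 2485.84]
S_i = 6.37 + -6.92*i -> [6.37, -0.55, -7.47, -14.39, -21.31]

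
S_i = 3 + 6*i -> [3, 9, 15, 21, 27]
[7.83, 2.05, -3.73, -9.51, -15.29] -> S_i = 7.83 + -5.78*i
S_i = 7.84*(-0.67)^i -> [7.84, -5.25, 3.52, -2.36, 1.58]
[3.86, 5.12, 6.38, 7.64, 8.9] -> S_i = 3.86 + 1.26*i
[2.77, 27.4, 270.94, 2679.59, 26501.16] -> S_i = 2.77*9.89^i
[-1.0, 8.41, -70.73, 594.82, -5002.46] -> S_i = -1.00*(-8.41)^i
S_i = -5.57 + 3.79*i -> [-5.57, -1.78, 2.01, 5.8, 9.59]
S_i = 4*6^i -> [4, 24, 144, 864, 5184]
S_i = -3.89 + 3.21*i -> [-3.89, -0.68, 2.53, 5.74, 8.95]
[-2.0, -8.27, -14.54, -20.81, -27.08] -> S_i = -2.00 + -6.27*i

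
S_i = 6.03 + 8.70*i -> [6.03, 14.73, 23.43, 32.13, 40.83]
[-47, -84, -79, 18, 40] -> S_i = Random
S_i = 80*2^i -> [80, 160, 320, 640, 1280]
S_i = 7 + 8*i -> [7, 15, 23, 31, 39]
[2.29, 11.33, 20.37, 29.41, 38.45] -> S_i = 2.29 + 9.04*i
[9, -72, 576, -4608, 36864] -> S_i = 9*-8^i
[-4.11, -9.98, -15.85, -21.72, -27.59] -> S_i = -4.11 + -5.87*i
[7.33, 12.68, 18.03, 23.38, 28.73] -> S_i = 7.33 + 5.35*i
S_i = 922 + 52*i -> [922, 974, 1026, 1078, 1130]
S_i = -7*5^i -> [-7, -35, -175, -875, -4375]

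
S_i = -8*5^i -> [-8, -40, -200, -1000, -5000]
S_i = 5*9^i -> [5, 45, 405, 3645, 32805]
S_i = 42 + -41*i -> [42, 1, -40, -81, -122]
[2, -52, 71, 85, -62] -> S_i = Random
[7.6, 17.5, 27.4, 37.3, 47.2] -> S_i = 7.60 + 9.90*i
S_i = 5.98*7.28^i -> [5.98, 43.53, 316.93, 2307.25, 16796.81]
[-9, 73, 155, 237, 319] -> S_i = -9 + 82*i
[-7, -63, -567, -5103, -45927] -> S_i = -7*9^i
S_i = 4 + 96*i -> [4, 100, 196, 292, 388]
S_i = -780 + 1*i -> [-780, -779, -778, -777, -776]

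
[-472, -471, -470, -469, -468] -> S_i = -472 + 1*i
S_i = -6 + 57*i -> [-6, 51, 108, 165, 222]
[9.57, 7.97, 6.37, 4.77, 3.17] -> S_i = 9.57 + -1.60*i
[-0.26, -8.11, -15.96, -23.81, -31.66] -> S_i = -0.26 + -7.85*i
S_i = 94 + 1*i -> [94, 95, 96, 97, 98]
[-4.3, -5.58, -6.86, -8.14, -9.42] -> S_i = -4.30 + -1.28*i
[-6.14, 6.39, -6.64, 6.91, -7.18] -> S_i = -6.14*(-1.04)^i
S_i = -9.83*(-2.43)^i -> [-9.83, 23.89, -58.05, 141.05, -342.75]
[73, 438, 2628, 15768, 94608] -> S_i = 73*6^i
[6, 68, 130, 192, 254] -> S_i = 6 + 62*i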